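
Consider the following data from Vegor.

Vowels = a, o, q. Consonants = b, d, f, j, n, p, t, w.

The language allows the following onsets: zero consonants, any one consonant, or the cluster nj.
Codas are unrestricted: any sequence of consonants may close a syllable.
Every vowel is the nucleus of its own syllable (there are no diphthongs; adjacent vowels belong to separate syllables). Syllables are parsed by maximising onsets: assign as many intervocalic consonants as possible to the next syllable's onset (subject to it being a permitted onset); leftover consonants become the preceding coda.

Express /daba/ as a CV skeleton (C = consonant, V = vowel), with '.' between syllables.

Nuclei (vowels): a, a → 2 syllables.
Between /a/ (V1) and /a/ (V2): just /b/ — single C goes to the following onset.
Putting it together: da.ba.
Mapping each syllable to C/V: /da/ → CV, /ba/ → CV.

CV.CV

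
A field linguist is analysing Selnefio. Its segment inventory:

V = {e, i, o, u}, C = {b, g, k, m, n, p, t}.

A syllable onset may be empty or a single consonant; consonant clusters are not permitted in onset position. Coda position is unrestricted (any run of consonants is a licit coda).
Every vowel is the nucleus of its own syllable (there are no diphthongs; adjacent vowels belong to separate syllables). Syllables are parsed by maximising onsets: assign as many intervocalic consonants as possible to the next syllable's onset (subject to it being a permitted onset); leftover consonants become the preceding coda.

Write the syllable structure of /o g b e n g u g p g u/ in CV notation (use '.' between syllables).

VC.CVC.CVCC.CV

The vowels are o, e, u, u — 4 nuclei, so 4 syllables.
σ1/σ2 boundary: cluster /gb/ — the longest permitted-onset suffix is /b/; onset = /b/, preceding coda = /g/.
σ2/σ3 boundary: /ng/ splits as /n/ + /g/ (/g/ is the longest suffix that is a licit onset).
σ3/σ4 boundary: /gpg/ splits as /gp/ + /g/ (/g/ is the longest suffix that is a licit onset).
Syllabification: og.ben.gugp.gu.
Mapping each syllable to C/V: /og/ → VC, /ben/ → CVC, /gugp/ → CVCC, /gu/ → CV.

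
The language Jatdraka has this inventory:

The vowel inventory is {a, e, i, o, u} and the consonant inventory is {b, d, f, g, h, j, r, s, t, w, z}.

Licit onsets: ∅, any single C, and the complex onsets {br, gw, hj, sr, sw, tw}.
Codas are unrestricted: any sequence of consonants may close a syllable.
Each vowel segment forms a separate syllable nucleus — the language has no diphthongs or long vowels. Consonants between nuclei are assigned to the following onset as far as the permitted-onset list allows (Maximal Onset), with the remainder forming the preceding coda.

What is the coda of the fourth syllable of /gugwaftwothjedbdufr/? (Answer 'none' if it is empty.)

db

The vowels are u, a, o, e, u — 5 nuclei, so 5 syllables.
Between /u/ (V1) and /a/ (V2): /gw/ — entire cluster is a permitted onset → onset /gw/, coda ∅.
Between /a/ (V2) and /o/ (V3): /ftw/; trying suffixes from longest down, /tw/ is the first permitted one, so coda /f/ | onset /tw/.
Between /o/ (V3) and /e/ (V4): /thj/ splits as /t/ + /hj/ (/hj/ is the longest suffix that is a licit onset).
Between /e/ (V4) and /u/ (V5): cluster /dbd/ — the longest permitted-onset suffix is /d/; onset = /d/, preceding coda = /db/.
So the parse is gu.gwaf.twot.hjedb.dufr.
Syllable 4 is /hjedb/: onset /hj/, nucleus /e/, coda /db/.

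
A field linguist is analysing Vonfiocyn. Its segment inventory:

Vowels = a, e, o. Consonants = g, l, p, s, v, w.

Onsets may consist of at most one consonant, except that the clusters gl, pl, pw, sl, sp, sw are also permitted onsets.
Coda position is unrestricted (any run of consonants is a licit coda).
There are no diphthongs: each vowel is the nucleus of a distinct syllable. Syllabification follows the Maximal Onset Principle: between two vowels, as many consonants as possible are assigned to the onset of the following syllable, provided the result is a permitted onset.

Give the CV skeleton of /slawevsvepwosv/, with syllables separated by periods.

CCV.CVCC.CV.CCVCC

The vowels are a, e, e, o — 4 nuclei, so 4 syllables.
V1 /a/ – V2 /e/: /w/ is a single consonant, so it becomes the next onset.
V2 /e/ – V3 /e/: /vsv/; trying suffixes from longest down, /v/ is the first permitted one, so coda /vs/ | onset /v/.
V3 /e/ – V4 /o/: /pw/ is a licit onset in full, so it all attaches to the next syllable.
Putting it together: sla.wevs.ve.pwosv.
Mapping each syllable to C/V: /sla/ → CCV, /wevs/ → CVCC, /ve/ → CV, /pwosv/ → CCVCC.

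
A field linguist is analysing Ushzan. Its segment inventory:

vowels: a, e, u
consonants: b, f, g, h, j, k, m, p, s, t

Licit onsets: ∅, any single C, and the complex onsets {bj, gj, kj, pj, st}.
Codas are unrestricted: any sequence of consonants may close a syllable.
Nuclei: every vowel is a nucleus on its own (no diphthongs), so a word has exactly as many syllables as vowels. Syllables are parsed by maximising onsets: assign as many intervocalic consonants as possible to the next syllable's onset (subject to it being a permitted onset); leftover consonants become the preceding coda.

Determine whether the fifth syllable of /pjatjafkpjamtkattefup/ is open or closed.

open

The vowels are a, a, a, a, e, u — 6 nuclei, so 6 syllables.
Between /a/ (V1) and /a/ (V2): /tj/ splits as /t/ + /j/ (/j/ is the longest suffix that is a licit onset).
Between /a/ (V2) and /a/ (V3): /fkpj/ splits as /fk/ + /pj/ (/pj/ is the longest suffix that is a licit onset).
Between /a/ (V3) and /a/ (V4): /mtk/ — longest licit onset from the right is /k/, leaving /mt/ as coda.
Between /a/ (V4) and /e/ (V5): /tt/; trying suffixes from longest down, /t/ is the first permitted one, so coda /t/ | onset /t/.
Between /e/ (V5) and /u/ (V6): /f/ is a single consonant, so it becomes the next onset.
Syllabification: pjat.jafk.pjamt.kat.te.fup.
Syllable 5 is /te/; it ends in its nucleus with no coda, so it is open.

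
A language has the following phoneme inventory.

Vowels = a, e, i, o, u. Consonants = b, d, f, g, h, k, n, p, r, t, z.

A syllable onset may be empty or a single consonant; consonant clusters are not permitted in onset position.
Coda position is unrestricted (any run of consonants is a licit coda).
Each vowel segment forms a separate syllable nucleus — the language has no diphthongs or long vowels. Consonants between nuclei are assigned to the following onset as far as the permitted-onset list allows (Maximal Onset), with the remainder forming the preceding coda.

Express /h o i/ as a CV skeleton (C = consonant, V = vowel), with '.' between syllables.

CV.V

Vowels present: o, i; each is a nucleus, giving 2 syllables.
Between /o/ (V1) and /i/ (V2): nothing intervenes; syllable break is V.V.
Syllabification: ho.i.
Mapping each syllable to C/V: /ho/ → CV, /i/ → V.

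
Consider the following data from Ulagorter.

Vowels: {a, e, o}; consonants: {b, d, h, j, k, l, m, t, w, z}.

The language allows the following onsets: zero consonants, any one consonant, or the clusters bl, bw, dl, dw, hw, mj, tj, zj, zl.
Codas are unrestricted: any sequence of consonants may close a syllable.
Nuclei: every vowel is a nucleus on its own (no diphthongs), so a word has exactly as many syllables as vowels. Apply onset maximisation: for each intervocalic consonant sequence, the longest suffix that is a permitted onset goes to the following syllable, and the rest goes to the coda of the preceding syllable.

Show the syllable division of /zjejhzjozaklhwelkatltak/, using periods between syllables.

Vowels present: e, o, a, e, a, a; each is a nucleus, giving 6 syllables.
σ1/σ2 boundary: /jhzj/; trying suffixes from longest down, /zj/ is the first permitted one, so coda /jh/ | onset /zj/.
σ2/σ3 boundary: /z/ is a single consonant, so it becomes the next onset.
σ3/σ4 boundary: /klhw/; trying suffixes from longest down, /hw/ is the first permitted one, so coda /kl/ | onset /hw/.
σ4/σ5 boundary: /lk/ — longest licit onset from the right is /k/, leaving /l/ as coda.
σ5/σ6 boundary: /tlt/; trying suffixes from longest down, /t/ is the first permitted one, so coda /tl/ | onset /t/.

zjejh.zjo.zakl.hwel.katl.tak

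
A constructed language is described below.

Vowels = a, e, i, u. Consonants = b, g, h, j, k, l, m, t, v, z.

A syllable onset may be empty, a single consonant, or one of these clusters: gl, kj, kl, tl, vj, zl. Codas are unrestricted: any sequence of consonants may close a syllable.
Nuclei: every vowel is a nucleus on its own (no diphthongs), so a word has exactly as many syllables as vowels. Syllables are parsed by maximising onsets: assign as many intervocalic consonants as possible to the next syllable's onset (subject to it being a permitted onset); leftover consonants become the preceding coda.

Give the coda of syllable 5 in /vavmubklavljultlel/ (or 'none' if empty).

Vowels present: a, u, a, u, e; each is a nucleus, giving 5 syllables.
V1 /a/ – V2 /u/: /vm/ — longest licit onset from the right is /m/, leaving /v/ as coda.
V2 /u/ – V3 /a/: /bkl/; trying suffixes from longest down, /kl/ is the first permitted one, so coda /b/ | onset /kl/.
V3 /a/ – V4 /u/: /vlj/ splits as /vl/ + /j/ (/j/ is the longest suffix that is a licit onset).
V4 /u/ – V5 /e/: /ltl/; trying suffixes from longest down, /tl/ is the first permitted one, so coda /l/ | onset /tl/.
Syllabification: vav.mub.klavl.jul.tlel.
Syllable 5 is /tlel/: onset /tl/, nucleus /e/, coda /l/.

l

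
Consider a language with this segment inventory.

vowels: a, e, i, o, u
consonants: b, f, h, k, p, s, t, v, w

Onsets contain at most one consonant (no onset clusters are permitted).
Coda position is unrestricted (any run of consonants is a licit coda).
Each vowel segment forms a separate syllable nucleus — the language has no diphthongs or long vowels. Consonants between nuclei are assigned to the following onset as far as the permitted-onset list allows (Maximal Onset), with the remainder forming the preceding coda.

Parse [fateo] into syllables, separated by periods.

Nuclei (vowels): a, e, o → 3 syllables.
σ1/σ2 boundary: /t/ → onset of the next syllable (single consonants are always licit onsets).
σ2/σ3 boundary: no consonants, so the boundary falls immediately after /e/.

fa.te.o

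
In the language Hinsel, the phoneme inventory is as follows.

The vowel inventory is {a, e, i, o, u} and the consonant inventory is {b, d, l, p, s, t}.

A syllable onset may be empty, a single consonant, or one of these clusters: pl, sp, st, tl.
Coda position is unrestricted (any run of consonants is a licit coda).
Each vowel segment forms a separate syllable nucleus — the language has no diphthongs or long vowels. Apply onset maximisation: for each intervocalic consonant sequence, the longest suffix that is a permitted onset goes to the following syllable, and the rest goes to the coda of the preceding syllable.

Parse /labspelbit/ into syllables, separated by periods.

lab.spel.bit

Vowels present: a, e, i; each is a nucleus, giving 3 syllables.
σ1/σ2 boundary: /bsp/ — longest licit onset from the right is /sp/, leaving /b/ as coda.
σ2/σ3 boundary: /lb/ — longest licit onset from the right is /b/, leaving /l/ as coda.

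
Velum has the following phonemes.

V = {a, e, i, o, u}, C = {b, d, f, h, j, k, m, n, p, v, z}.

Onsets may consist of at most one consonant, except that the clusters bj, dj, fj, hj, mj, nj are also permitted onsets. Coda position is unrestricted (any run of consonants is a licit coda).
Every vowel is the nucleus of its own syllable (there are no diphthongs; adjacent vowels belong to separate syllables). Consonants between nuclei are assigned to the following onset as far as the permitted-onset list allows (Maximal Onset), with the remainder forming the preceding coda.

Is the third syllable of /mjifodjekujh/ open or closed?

open

Nuclei (vowels): i, o, e, u → 4 syllables.
V1 /i/ – V2 /o/: /f/ is a single consonant, so it becomes the next onset.
V2 /o/ – V3 /e/: /dj/ is a licit onset in full, so it all attaches to the next syllable.
V3 /e/ – V4 /u/: just /k/ — single C goes to the following onset.
Putting it together: mji.fo.dje.kujh.
Syllable 3 is /dje/; it ends in its nucleus with no coda, so it is open.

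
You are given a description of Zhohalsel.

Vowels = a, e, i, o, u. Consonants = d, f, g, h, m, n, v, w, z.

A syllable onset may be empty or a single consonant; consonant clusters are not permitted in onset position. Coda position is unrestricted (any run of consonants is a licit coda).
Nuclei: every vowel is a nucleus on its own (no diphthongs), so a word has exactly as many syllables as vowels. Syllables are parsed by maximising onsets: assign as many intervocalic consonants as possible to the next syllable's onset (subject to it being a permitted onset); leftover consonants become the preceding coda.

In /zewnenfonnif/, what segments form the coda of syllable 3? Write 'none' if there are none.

Vowels present: e, e, o, i; each is a nucleus, giving 4 syllables.
σ1/σ2 boundary: /wn/ splits as /w/ + /n/ (/n/ is the longest suffix that is a licit onset).
σ2/σ3 boundary: /nf/; trying suffixes from longest down, /f/ is the first permitted one, so coda /n/ | onset /f/.
σ3/σ4 boundary: /nn/; trying suffixes from longest down, /n/ is the first permitted one, so coda /n/ | onset /n/.
Syllabification: zew.nen.fon.nif.
Syllable 3 is /fon/: onset /f/, nucleus /o/, coda /n/.

n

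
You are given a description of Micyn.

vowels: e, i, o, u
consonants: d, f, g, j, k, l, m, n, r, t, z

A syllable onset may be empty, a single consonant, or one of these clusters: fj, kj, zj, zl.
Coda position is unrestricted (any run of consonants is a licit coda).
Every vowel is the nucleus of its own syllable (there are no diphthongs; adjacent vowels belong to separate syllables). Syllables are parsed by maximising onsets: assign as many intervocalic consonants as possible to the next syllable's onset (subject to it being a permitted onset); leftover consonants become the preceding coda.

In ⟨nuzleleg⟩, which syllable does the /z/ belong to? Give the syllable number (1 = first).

Vowels present: u, e, e; each is a nucleus, giving 3 syllables.
Between /u/ (V1) and /e/ (V2): cluster /zl/ — /zl/ is itself a permitted onset, so the whole cluster goes right; preceding coda = ∅.
Between /e/ (V2) and /e/ (V3): just /l/ — single C goes to the following onset.
Putting it together: nu.zle.leg.
The /z/ is in the onset of syllable 2 (/zle/).

2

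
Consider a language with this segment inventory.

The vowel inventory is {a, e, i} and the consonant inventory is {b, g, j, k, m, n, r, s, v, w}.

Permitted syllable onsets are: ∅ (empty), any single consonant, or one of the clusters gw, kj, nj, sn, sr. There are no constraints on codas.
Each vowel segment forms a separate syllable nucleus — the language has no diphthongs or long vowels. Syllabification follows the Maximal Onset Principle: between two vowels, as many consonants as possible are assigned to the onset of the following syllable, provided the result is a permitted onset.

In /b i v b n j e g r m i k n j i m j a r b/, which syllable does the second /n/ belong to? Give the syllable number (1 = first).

4

The vowels are i, e, i, i, a — 5 nuclei, so 5 syllables.
σ1/σ2 boundary: /vbnj/; trying suffixes from longest down, /nj/ is the first permitted one, so coda /vb/ | onset /nj/.
σ2/σ3 boundary: /grm/ splits as /gr/ + /m/ (/m/ is the longest suffix that is a licit onset).
σ3/σ4 boundary: /knj/ — longest licit onset from the right is /nj/, leaving /k/ as coda.
σ4/σ5 boundary: cluster /mj/ — the longest permitted-onset suffix is /j/; onset = /j/, preceding coda = /m/.
Syllabification: bivb.njegr.mik.njim.jarb.
The second /n/ is in the onset of syllable 4 (/njim/).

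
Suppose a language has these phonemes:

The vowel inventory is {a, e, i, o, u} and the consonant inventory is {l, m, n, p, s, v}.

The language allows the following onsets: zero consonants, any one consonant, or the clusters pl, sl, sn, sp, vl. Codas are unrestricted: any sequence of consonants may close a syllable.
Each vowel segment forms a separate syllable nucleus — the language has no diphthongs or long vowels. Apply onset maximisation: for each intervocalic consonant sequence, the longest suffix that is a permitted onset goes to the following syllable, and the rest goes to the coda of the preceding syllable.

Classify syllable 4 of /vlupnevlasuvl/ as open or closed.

closed

The vowels are u, e, a, u — 4 nuclei, so 4 syllables.
σ1/σ2 boundary: /pn/ — longest licit onset from the right is /n/, leaving /p/ as coda.
σ2/σ3 boundary: /vl/ is a licit onset in full, so it all attaches to the next syllable.
σ3/σ4 boundary: just /s/ — single C goes to the following onset.
So the parse is vlup.ne.vla.suvl.
Syllable 4 is /suvl/ with coda /vl/, so it is closed.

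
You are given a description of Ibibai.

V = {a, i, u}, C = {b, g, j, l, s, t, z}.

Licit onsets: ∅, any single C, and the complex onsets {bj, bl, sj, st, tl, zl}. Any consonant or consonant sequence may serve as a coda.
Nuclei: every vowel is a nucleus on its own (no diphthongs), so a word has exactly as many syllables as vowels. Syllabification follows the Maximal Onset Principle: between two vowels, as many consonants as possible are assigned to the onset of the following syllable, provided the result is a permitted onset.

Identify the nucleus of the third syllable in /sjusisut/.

u

The vowels are u, i, u — 3 nuclei, so 3 syllables.
The third nucleus (vowel 3 from the left) is /u/.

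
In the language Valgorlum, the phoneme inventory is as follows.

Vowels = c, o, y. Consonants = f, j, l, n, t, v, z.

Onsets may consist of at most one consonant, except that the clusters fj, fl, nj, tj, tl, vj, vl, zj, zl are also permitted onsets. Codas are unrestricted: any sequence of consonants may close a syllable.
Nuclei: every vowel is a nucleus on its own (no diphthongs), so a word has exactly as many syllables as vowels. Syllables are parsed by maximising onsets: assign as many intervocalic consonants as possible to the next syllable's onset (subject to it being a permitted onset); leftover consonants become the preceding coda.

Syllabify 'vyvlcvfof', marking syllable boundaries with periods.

The vowels are y, c, o — 3 nuclei, so 3 syllables.
Between /y/ (V1) and /c/ (V2): /vl/ is a licit onset in full, so it all attaches to the next syllable.
Between /c/ (V2) and /o/ (V3): /vf/ — longest licit onset from the right is /f/, leaving /v/ as coda.

vy.vlcv.fof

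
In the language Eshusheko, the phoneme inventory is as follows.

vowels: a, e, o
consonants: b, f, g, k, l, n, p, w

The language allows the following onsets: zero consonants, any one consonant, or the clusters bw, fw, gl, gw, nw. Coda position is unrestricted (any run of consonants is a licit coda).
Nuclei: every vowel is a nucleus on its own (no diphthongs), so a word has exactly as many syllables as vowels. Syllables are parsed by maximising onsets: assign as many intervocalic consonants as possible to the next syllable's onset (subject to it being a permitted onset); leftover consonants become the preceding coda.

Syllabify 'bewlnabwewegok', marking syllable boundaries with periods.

bewl.na.bwe.we.gok

Nuclei (vowels): e, a, e, e, o → 5 syllables.
V1 /e/ – V2 /a/: /wln/ splits as /wl/ + /n/ (/n/ is the longest suffix that is a licit onset).
V2 /a/ – V3 /e/: /bw/ — entire cluster is a permitted onset → onset /bw/, coda ∅.
V3 /e/ – V4 /e/: /w/ is a single consonant, so it becomes the next onset.
V4 /e/ – V5 /o/: /g/ is a single consonant, so it becomes the next onset.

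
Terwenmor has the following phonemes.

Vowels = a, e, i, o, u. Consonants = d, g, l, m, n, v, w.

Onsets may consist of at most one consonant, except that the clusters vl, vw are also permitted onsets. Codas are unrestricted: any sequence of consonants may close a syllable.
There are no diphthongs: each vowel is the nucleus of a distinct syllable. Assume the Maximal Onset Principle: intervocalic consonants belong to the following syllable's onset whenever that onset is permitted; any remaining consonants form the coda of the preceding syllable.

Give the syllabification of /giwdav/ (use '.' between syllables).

Vowels present: i, a; each is a nucleus, giving 2 syllables.
V1 /i/ – V2 /a/: /wd/ splits as /w/ + /d/ (/d/ is the longest suffix that is a licit onset).

giw.dav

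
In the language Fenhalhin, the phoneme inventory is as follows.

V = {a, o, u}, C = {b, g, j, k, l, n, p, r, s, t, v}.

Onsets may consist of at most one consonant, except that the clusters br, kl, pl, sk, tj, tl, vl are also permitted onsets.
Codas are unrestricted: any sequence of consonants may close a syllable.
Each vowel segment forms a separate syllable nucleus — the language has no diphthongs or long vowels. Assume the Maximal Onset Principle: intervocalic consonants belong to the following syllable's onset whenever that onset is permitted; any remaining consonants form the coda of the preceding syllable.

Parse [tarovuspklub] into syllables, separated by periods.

Vowels present: a, o, u, u; each is a nucleus, giving 4 syllables.
/a…o/ gap (V1→V2): /r/ is a single consonant, so it becomes the next onset.
/o…u/ gap (V2→V3): /v/ → onset of the next syllable (single consonants are always licit onsets).
/u…u/ gap (V3→V4): /spkl/; trying suffixes from longest down, /kl/ is the first permitted one, so coda /sp/ | onset /kl/.

ta.ro.vusp.klub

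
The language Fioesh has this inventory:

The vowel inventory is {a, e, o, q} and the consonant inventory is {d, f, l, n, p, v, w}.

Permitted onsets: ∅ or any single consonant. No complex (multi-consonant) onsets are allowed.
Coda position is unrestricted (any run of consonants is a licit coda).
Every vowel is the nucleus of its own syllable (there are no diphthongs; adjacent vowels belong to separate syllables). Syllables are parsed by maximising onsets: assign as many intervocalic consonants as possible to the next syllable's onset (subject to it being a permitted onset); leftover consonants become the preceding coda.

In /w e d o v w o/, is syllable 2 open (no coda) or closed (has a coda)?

Vowels present: e, o, o; each is a nucleus, giving 3 syllables.
σ1/σ2 boundary: /d/ is a single consonant, so it becomes the next onset.
σ2/σ3 boundary: /vw/; trying suffixes from longest down, /w/ is the first permitted one, so coda /v/ | onset /w/.
So the parse is we.dov.wo.
Syllable 2 is /dov/ with coda /v/, so it is closed.

closed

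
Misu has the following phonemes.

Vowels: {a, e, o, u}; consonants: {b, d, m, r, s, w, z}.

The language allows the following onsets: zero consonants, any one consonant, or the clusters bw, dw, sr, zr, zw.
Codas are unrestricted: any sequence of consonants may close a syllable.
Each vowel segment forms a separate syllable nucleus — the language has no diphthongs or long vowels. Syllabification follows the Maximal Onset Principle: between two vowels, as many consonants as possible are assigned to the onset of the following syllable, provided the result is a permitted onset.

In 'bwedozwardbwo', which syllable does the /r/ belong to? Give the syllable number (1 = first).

3

Nuclei (vowels): e, o, a, o → 4 syllables.
Between /e/ (V1) and /o/ (V2): just /d/ — single C goes to the following onset.
Between /o/ (V2) and /a/ (V3): cluster /zw/ — /zw/ is itself a permitted onset, so the whole cluster goes right; preceding coda = ∅.
Between /a/ (V3) and /o/ (V4): /rdbw/ splits as /rd/ + /bw/ (/bw/ is the longest suffix that is a licit onset).
So the parse is bwe.do.zward.bwo.
The /r/ is in the coda of syllable 3 (/zward/).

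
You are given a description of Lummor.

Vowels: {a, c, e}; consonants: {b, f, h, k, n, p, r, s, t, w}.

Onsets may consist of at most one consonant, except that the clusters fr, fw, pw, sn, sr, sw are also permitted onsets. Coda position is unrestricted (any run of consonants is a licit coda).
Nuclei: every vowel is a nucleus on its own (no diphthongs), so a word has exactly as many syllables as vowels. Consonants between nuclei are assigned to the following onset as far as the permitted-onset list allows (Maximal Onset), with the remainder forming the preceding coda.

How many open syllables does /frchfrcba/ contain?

2

Vowels present: c, c, a; each is a nucleus, giving 3 syllables.
σ1/σ2 boundary: /hfr/ splits as /h/ + /fr/ (/fr/ is the longest suffix that is a licit onset).
σ2/σ3 boundary: /b/ is a single consonant, so it becomes the next onset.
Putting it together: frch.frc.ba.
Classifying each syllable: /frch/ (closed), /frc/ (open), /ba/ (open).
Open syllables: 2.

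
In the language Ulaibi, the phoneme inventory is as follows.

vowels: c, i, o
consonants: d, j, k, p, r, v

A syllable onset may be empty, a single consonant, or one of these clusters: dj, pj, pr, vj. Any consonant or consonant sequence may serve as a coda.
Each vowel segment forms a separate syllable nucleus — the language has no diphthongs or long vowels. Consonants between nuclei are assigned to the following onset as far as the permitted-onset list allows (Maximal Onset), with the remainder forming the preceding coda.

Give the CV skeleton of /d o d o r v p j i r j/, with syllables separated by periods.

Nuclei (vowels): o, o, i → 3 syllables.
Between /o/ (V1) and /o/ (V2): /d/ → onset of the next syllable (single consonants are always licit onsets).
Between /o/ (V2) and /i/ (V3): /rvpj/; trying suffixes from longest down, /pj/ is the first permitted one, so coda /rv/ | onset /pj/.
Result: do.dorv.pjirj.
Mapping each syllable to C/V: /do/ → CV, /dorv/ → CVCC, /pjirj/ → CCVCC.

CV.CVCC.CCVCC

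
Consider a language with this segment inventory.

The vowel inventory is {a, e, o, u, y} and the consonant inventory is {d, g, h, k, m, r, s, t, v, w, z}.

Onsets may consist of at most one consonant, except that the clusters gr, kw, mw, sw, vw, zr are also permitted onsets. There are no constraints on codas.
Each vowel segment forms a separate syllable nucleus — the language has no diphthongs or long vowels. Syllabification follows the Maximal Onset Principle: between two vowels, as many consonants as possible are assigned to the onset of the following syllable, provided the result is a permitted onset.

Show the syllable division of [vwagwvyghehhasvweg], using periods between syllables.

Vowels present: a, y, e, a, e; each is a nucleus, giving 5 syllables.
Between /a/ (V1) and /y/ (V2): /gwv/ splits as /gw/ + /v/ (/v/ is the longest suffix that is a licit onset).
Between /y/ (V2) and /e/ (V3): /gh/; trying suffixes from longest down, /h/ is the first permitted one, so coda /g/ | onset /h/.
Between /e/ (V3) and /a/ (V4): /hh/; trying suffixes from longest down, /h/ is the first permitted one, so coda /h/ | onset /h/.
Between /a/ (V4) and /e/ (V5): /svw/; trying suffixes from longest down, /vw/ is the first permitted one, so coda /s/ | onset /vw/.

vwagw.vyg.heh.has.vweg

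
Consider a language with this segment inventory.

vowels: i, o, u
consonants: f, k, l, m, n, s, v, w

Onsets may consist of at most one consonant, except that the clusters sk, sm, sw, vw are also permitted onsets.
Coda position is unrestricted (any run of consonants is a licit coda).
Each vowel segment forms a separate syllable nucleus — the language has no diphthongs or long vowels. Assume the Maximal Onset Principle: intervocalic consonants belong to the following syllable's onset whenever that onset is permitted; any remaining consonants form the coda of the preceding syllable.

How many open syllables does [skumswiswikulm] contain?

Nuclei (vowels): u, i, i, u → 4 syllables.
V1 /u/ – V2 /i/: /msw/ — longest licit onset from the right is /sw/, leaving /m/ as coda.
V2 /i/ – V3 /i/: /sw/ is a licit onset in full, so it all attaches to the next syllable.
V3 /i/ – V4 /u/: /k/ → onset of the next syllable (single consonants are always licit onsets).
Syllabification: skum.swi.swi.kulm.
Classifying each syllable: /skum/ (closed), /swi/ (open), /swi/ (open), /kulm/ (closed).
Open syllables: 2.

2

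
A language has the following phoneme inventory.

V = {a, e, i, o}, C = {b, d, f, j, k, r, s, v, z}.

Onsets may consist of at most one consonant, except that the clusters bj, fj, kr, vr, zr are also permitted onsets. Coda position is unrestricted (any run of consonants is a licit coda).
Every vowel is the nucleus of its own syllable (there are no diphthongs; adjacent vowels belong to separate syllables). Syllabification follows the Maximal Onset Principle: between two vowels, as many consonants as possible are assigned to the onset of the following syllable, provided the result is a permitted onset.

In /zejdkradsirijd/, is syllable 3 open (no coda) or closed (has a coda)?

Vowels present: e, a, i, i; each is a nucleus, giving 4 syllables.
/e…a/ gap (V1→V2): /jdkr/; trying suffixes from longest down, /kr/ is the first permitted one, so coda /jd/ | onset /kr/.
/a…i/ gap (V2→V3): /ds/; trying suffixes from longest down, /s/ is the first permitted one, so coda /d/ | onset /s/.
/i…i/ gap (V3→V4): /r/ is a single consonant, so it becomes the next onset.
Result: zejd.krad.si.rijd.
Syllable 3 is /si/; it ends in its nucleus with no coda, so it is open.

open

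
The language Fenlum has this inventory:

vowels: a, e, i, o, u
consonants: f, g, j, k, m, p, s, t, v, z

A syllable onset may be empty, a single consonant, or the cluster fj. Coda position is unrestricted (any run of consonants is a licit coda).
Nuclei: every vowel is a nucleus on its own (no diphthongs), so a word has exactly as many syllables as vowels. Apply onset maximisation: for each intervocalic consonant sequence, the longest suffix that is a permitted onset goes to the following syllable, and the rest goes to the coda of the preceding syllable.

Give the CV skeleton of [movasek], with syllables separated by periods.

CV.CV.CVC

Vowels present: o, a, e; each is a nucleus, giving 3 syllables.
V1 /o/ – V2 /a/: just /v/ — single C goes to the following onset.
V2 /a/ – V3 /e/: /s/ is a single consonant, so it becomes the next onset.
Putting it together: mo.va.sek.
Mapping each syllable to C/V: /mo/ → CV, /va/ → CV, /sek/ → CVC.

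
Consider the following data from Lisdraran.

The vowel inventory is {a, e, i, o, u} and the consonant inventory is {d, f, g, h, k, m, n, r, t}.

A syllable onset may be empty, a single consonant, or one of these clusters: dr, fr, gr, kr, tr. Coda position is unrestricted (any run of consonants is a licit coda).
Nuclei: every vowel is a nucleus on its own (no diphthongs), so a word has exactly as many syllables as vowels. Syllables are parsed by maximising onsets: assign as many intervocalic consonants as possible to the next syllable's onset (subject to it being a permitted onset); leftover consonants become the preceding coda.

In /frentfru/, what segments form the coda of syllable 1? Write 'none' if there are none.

nt

Nuclei (vowels): e, u → 2 syllables.
σ1/σ2 boundary: cluster /ntfr/ — the longest permitted-onset suffix is /fr/; onset = /fr/, preceding coda = /nt/.
Putting it together: frent.fru.
Syllable 1 is /frent/: onset /fr/, nucleus /e/, coda /nt/.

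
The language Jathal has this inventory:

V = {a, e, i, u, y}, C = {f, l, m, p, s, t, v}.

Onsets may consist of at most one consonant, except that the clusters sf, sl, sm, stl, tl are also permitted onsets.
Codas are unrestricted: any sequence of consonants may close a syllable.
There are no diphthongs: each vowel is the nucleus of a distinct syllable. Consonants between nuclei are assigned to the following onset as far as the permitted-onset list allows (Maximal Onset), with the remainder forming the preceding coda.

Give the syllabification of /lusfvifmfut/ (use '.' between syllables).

Nuclei (vowels): u, i, u → 3 syllables.
V1 /u/ – V2 /i/: /sfv/; trying suffixes from longest down, /v/ is the first permitted one, so coda /sf/ | onset /v/.
V2 /i/ – V3 /u/: /fmf/; trying suffixes from longest down, /f/ is the first permitted one, so coda /fm/ | onset /f/.

lusf.vifm.fut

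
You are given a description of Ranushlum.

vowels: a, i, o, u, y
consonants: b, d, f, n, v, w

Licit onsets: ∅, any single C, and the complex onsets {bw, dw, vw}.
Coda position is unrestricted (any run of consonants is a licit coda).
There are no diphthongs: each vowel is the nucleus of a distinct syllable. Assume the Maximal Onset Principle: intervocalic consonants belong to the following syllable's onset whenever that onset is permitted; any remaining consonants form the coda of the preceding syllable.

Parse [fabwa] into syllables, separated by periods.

fa.bwa

The vowels are a, a — 2 nuclei, so 2 syllables.
Between /a/ (V1) and /a/ (V2): /bw/ — entire cluster is a permitted onset → onset /bw/, coda ∅.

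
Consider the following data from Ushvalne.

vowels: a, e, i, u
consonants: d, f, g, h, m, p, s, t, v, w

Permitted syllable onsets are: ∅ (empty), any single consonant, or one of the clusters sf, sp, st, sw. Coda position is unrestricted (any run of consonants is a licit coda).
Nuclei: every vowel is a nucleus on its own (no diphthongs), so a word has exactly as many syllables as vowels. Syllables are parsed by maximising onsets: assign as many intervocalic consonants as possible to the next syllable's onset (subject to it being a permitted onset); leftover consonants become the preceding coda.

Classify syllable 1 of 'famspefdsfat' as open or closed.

Vowels present: a, e, a; each is a nucleus, giving 3 syllables.
σ1/σ2 boundary: /msp/; trying suffixes from longest down, /sp/ is the first permitted one, so coda /m/ | onset /sp/.
σ2/σ3 boundary: cluster /fdsf/ — the longest permitted-onset suffix is /sf/; onset = /sf/, preceding coda = /fd/.
Putting it together: fam.spefd.sfat.
Syllable 1 is /fam/ with coda /m/, so it is closed.

closed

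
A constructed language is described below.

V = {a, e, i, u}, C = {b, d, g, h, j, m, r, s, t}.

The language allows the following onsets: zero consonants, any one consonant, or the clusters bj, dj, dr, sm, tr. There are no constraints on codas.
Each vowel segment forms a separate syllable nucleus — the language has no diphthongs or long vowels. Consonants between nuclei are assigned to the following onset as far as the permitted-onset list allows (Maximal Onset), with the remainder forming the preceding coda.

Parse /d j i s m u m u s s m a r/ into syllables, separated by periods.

dji.smu.mus.smar

The vowels are i, u, u, a — 4 nuclei, so 4 syllables.
V1 /i/ – V2 /u/: cluster /sm/ — /sm/ is itself a permitted onset, so the whole cluster goes right; preceding coda = ∅.
V2 /u/ – V3 /u/: /m/ is a single consonant, so it becomes the next onset.
V3 /u/ – V4 /a/: /ssm/; trying suffixes from longest down, /sm/ is the first permitted one, so coda /s/ | onset /sm/.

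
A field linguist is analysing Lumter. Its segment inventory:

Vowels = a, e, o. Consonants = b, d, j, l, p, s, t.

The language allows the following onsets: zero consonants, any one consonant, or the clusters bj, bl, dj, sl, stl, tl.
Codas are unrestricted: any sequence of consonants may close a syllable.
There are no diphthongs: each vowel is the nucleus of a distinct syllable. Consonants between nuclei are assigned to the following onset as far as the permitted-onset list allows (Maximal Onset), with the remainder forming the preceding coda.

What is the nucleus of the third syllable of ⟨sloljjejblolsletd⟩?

o

Vowels present: o, e, o, e; each is a nucleus, giving 4 syllables.
The third nucleus (vowel 3 from the left) is /o/.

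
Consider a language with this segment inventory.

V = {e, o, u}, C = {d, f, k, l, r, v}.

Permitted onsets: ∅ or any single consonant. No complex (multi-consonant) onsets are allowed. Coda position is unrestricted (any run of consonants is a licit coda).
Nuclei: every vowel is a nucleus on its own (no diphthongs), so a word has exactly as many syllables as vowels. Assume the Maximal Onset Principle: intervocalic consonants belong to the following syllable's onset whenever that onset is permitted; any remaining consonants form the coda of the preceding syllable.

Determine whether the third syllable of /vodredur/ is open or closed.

closed

Vowels present: o, e, u; each is a nucleus, giving 3 syllables.
Between /o/ (V1) and /e/ (V2): /dr/ — longest licit onset from the right is /r/, leaving /d/ as coda.
Between /e/ (V2) and /u/ (V3): /d/ → onset of the next syllable (single consonants are always licit onsets).
Putting it together: vod.re.dur.
Syllable 3 is /dur/ with coda /r/, so it is closed.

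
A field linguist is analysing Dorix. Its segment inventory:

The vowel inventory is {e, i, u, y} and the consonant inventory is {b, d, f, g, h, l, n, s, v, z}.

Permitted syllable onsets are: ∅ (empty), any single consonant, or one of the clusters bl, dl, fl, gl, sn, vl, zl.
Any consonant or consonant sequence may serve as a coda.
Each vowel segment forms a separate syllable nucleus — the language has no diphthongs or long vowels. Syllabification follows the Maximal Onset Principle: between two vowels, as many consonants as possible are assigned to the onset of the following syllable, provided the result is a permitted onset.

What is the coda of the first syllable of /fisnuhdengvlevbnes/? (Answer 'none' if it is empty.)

The vowels are i, u, e, e, e — 5 nuclei, so 5 syllables.
/i…u/ gap (V1→V2): /sn/ — entire cluster is a permitted onset → onset /sn/, coda ∅.
/u…e/ gap (V2→V3): /hd/; trying suffixes from longest down, /d/ is the first permitted one, so coda /h/ | onset /d/.
/e…e/ gap (V3→V4): /ngvl/ — longest licit onset from the right is /vl/, leaving /ng/ as coda.
/e…e/ gap (V4→V5): /vbn/ splits as /vb/ + /n/ (/n/ is the longest suffix that is a licit onset).
Result: fi.snuh.deng.vlevb.nes.
Syllable 1 is /fi/: onset /f/, nucleus /i/, coda ∅.

none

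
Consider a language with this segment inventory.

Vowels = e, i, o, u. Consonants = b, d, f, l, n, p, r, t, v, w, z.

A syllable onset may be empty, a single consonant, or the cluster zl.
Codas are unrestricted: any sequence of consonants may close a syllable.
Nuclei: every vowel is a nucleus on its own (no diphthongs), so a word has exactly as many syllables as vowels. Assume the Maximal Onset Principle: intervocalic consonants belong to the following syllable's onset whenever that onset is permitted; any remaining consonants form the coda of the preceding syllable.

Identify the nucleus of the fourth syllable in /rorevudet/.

e

Vowels present: o, e, u, e; each is a nucleus, giving 4 syllables.
The fourth nucleus (vowel 4 from the left) is /e/.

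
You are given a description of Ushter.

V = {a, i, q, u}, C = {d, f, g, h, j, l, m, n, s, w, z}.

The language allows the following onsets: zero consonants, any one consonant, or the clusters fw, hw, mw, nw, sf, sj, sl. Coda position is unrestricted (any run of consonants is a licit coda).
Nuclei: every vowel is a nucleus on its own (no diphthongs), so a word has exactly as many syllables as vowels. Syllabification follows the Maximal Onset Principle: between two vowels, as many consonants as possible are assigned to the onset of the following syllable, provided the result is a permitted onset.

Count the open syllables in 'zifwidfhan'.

Vowels present: i, i, a; each is a nucleus, giving 3 syllables.
/i…i/ gap (V1→V2): /fw/ — entire cluster is a permitted onset → onset /fw/, coda ∅.
/i…a/ gap (V2→V3): cluster /dfh/ — the longest permitted-onset suffix is /h/; onset = /h/, preceding coda = /df/.
Putting it together: zi.fwidf.han.
Classifying each syllable: /zi/ (open), /fwidf/ (closed), /han/ (closed).
Open syllables: 1.

1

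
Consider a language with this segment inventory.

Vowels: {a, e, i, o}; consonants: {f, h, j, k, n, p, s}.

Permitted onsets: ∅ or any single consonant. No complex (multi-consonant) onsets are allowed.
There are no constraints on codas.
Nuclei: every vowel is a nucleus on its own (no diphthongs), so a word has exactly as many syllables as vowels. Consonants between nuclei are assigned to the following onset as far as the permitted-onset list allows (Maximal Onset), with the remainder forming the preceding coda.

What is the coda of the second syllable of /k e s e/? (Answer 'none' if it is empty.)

Nuclei (vowels): e, e → 2 syllables.
/e…e/ gap (V1→V2): just /s/ — single C goes to the following onset.
Syllabification: ke.se.
Syllable 2 is /se/: onset /s/, nucleus /e/, coda ∅.

none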